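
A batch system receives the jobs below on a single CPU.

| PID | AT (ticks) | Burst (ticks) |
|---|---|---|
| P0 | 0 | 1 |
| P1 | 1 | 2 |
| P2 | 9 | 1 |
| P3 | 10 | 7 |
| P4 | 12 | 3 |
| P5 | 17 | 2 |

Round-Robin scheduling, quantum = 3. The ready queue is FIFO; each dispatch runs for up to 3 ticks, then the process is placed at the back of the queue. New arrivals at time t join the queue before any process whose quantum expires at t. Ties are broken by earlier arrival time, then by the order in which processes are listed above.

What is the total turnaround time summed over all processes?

Timeline: | P0 0-1 | P1 1-3 | idle 3-9 | P2 9-10 | P3 10-13 | P4 13-16 | P3 16-19 | P5 19-21 | P3 21-22 |
Completion: P0=1  P1=3  P2=10  P3=22  P4=16  P5=21
Turnaround (C−A): P0=1  P1=2  P2=1  P3=12  P4=4  P5=4
Turnaround = completion − arrival: P0=1, P1=2, P2=1, P3=12, P4=4, P5=4
Total turnaround = 1 + 2 + 1 + 12 + 4 + 4 = 24

24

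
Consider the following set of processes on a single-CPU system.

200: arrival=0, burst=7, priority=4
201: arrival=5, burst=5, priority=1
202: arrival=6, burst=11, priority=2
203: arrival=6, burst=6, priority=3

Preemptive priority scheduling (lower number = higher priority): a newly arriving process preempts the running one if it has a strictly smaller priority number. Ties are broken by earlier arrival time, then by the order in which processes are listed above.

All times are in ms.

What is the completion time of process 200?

29

Gantt: | 200 0-5 | 201 5-10 | 202 10-21 | 203 21-27 | 200 27-29 |
Completion: 200=29  201=10  202=21  203=27
Turnaround (C−A): 200=29  201=5  202=15  203=21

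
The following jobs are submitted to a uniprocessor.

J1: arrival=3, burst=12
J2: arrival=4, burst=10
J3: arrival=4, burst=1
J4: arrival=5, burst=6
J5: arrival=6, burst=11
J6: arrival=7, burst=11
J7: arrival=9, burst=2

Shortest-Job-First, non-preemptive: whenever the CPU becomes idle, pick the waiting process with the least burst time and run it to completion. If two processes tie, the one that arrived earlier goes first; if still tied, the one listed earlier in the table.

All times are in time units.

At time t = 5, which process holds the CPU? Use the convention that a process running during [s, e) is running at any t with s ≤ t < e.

Gantt: | idle 0-3 | J1 3-15 | J3 15-16 | J7 16-18 | J4 18-24 | J2 24-34 | J5 34-45 | J6 45-56 |
Completion: J1=15  J2=34  J3=16  J4=24  J5=45  J6=56  J7=18

J1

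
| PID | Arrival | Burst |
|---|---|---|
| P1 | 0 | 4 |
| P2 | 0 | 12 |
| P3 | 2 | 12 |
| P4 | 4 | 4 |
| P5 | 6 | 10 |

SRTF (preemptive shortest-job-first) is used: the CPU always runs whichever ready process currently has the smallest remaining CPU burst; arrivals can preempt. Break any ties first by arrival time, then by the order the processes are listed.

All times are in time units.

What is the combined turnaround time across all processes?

90

Schedule: | P1 0-4 | P4 4-8 | P5 8-18 | P2 18-30 | P3 30-42 |
Completion: P1=4  P2=30  P3=42  P4=8  P5=18
Turnaround = completion − arrival: P1=4, P2=30, P3=40, P4=4, P5=12
Total turnaround = 4 + 30 + 40 + 4 + 12 = 90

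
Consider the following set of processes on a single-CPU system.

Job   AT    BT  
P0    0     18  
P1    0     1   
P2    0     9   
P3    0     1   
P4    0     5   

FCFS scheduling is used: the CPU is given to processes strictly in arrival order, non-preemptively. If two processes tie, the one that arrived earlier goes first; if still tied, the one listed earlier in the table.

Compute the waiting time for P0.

0

Gantt: | P0 0-18 | P1 18-19 | P2 19-28 | P3 28-29 | P4 29-34 |
Completion: P0=18  P1=19  P2=28  P3=29  P4=34
Turnaround (C−A): P0=18  P1=19  P2=28  P3=29  P4=34
Waiting(P0) = turnaround − burst = 18 − 18 = 0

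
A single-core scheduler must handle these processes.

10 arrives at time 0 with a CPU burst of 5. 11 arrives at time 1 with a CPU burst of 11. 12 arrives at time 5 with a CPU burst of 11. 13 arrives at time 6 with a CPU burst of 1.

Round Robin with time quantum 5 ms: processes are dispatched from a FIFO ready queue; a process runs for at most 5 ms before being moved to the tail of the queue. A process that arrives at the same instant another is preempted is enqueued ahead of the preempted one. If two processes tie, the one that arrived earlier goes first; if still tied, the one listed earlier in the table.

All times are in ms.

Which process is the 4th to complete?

Gantt: | 10 0-5 | 11 5-10 | 12 10-15 | 13 15-16 | 11 16-21 | 12 21-26 | 11 26-27 | 12 27-28 |
Completion: 10=5  11=27  12=28  13=16
Turnaround (C−A): 10=5  11=26  12=23  13=10
Finish order: 10 → 13 → 11 → 12

12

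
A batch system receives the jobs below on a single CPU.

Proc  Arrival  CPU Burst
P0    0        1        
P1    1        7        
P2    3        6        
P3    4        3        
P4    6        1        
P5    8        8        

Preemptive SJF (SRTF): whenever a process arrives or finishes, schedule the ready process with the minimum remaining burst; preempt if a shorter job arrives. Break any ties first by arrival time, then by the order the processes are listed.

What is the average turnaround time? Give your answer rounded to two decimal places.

8.33

Gantt: | P0 0-1 | P1 1-4 | P3 4-7 | P4 7-8 | P1 8-12 | P2 12-18 | P5 18-26 |
Completion: P0=1  P1=12  P2=18  P3=7  P4=8  P5=26
Turnaround (C−A): P0=1  P1=11  P2=15  P3=3  P4=2  P5=18
Turnaround times: P0=1, P1=11, P2=15, P3=3, P4=2, P5=18
Average turnaround = (1+11+15+3+2+18) / 6 = 50/6 = 8.33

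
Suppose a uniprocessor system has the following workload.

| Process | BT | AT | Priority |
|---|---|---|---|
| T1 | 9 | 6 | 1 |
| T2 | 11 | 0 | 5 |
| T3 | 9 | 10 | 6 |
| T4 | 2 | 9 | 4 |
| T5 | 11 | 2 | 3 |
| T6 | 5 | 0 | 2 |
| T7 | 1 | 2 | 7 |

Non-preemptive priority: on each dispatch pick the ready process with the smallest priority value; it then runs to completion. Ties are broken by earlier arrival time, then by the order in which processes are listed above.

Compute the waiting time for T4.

Timeline: | T6 0-5 | T5 5-16 | T1 16-25 | T4 25-27 | T2 27-38 | T3 38-47 | T7 47-48 |
Completion: T1=25  T2=38  T3=47  T4=27  T5=16  T6=5  T7=48
Turnaround (C−A): T1=19  T2=38  T3=37  T4=18  T5=14  T6=5  T7=46
Waiting(T4) = turnaround − burst = 18 − 2 = 16

16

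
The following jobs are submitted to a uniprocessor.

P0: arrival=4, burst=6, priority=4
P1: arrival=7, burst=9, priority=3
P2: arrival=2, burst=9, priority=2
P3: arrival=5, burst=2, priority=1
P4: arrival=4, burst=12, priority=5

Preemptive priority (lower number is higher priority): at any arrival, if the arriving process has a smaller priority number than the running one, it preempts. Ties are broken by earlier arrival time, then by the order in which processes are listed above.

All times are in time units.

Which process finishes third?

P1

Schedule: | idle 0-2 | P2 2-5 | P3 5-7 | P2 7-13 | P1 13-22 | P0 22-28 | P4 28-40 |
Completion: P0=28  P1=22  P2=13  P3=7  P4=40
Turnaround (C−A): P0=24  P1=15  P2=11  P3=2  P4=36
Finish order: P3 → P2 → P1 → P0 → P4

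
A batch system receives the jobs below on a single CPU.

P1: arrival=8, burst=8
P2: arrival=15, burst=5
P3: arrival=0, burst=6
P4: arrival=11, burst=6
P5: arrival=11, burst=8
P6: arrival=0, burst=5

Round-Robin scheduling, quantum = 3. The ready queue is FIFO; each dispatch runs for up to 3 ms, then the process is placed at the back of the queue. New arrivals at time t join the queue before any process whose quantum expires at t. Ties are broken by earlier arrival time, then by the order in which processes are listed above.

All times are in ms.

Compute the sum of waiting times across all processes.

74

Gantt: | P3 0-3 | P6 3-6 | P3 6-9 | P6 9-11 | P1 11-14 | P4 14-17 | P5 17-20 | P1 20-23 | P2 23-26 | P4 26-29 | P5 29-32 | P1 32-34 | P2 34-36 | P5 36-38 |
Completion: P1=34  P2=36  P3=9  P4=29  P5=38  P6=11
Turnaround (C−A): P1=26  P2=21  P3=9  P4=18  P5=27  P6=11
Waiting = turnaround − burst: P1=18, P2=16, P3=3, P4=12, P5=19, P6=6
Total waiting = 18 + 16 + 3 + 12 + 19 + 6 = 74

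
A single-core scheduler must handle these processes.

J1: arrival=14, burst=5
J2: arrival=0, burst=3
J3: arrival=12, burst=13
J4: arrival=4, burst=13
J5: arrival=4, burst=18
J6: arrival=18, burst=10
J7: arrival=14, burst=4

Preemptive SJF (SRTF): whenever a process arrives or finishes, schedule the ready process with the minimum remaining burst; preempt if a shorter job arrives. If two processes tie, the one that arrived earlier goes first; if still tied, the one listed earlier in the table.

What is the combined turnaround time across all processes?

Timeline: | J2 0-3 | idle 3-4 | J4 4-17 | J7 17-21 | J1 21-26 | J6 26-36 | J3 36-49 | J5 49-67 |
Completion: J1=26  J2=3  J3=49  J4=17  J5=67  J6=36  J7=21
Turnaround (C−A): J1=12  J2=3  J3=37  J4=13  J5=63  J6=18  J7=7
Turnaround = completion − arrival: J1=12, J2=3, J3=37, J4=13, J5=63, J6=18, J7=7
Total turnaround = 12 + 3 + 37 + 13 + 63 + 18 + 7 = 153

153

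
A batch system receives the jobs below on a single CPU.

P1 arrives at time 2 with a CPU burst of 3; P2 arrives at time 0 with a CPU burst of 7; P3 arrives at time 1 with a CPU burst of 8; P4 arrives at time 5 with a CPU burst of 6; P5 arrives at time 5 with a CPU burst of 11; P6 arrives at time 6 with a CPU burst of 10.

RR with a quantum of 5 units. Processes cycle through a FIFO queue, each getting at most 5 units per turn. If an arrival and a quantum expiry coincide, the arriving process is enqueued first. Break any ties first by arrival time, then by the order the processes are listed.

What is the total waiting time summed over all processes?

130

Schedule: | P2 0-5 | P3 5-10 | P1 10-13 | P4 13-18 | P5 18-23 | P2 23-25 | P6 25-30 | P3 30-33 | P4 33-34 | P5 34-39 | P6 39-44 | P5 44-45 |
Completion: P1=13  P2=25  P3=33  P4=34  P5=45  P6=44
Turnaround (C−A): P1=11  P2=25  P3=32  P4=29  P5=40  P6=38
Waiting = turnaround − burst: P1=8, P2=18, P3=24, P4=23, P5=29, P6=28
Total waiting = 8 + 18 + 24 + 23 + 29 + 28 = 130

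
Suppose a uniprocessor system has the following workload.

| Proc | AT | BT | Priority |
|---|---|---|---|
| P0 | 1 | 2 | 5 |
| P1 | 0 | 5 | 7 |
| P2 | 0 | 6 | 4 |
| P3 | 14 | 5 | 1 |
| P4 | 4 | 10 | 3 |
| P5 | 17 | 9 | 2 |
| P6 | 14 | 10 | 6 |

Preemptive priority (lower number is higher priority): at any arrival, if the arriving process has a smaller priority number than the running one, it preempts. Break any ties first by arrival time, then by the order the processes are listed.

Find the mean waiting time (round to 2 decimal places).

16.43

Timeline: | P2 0-4 | P4 4-14 | P3 14-19 | P5 19-28 | P2 28-30 | P0 30-32 | P6 32-42 | P1 42-47 |
Completion: P0=32  P1=47  P2=30  P3=19  P4=14  P5=28  P6=42
Waiting times: P0=29, P1=42, P2=24, P3=0, P4=0, P5=2, P6=18
Average waiting = (29+42+24+0+0+2+18) / 7 = 115/7 = 16.43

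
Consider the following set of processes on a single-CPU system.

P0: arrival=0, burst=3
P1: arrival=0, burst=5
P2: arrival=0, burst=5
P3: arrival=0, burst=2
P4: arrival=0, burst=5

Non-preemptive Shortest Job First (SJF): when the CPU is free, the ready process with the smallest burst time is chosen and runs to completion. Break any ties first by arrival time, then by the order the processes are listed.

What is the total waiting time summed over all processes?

32

Gantt: | P3 0-2 | P0 2-5 | P1 5-10 | P2 10-15 | P4 15-20 |
Completion: P0=5  P1=10  P2=15  P3=2  P4=20
Turnaround (C−A): P0=5  P1=10  P2=15  P3=2  P4=20
Waiting = turnaround − burst: P0=2, P1=5, P2=10, P3=0, P4=15
Total waiting = 2 + 5 + 10 + 0 + 15 = 32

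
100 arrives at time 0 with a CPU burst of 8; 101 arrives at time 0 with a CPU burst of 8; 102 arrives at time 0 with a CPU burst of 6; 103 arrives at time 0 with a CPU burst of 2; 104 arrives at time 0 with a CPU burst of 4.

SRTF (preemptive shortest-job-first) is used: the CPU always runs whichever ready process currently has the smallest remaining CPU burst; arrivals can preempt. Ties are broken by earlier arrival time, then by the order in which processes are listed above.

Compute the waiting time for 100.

12

Gantt: | 103 0-2 | 104 2-6 | 102 6-12 | 100 12-20 | 101 20-28 |
Completion: 100=20  101=28  102=12  103=2  104=6
Turnaround (C−A): 100=20  101=28  102=12  103=2  104=6
Waiting(100) = turnaround − burst = 20 − 8 = 12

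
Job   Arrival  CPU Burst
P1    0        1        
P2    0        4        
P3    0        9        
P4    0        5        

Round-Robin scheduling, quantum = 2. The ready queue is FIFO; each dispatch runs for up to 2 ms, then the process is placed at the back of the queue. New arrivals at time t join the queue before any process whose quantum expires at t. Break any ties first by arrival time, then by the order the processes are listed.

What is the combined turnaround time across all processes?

Gantt: | P1 0-1 | P2 1-3 | P3 3-5 | P4 5-7 | P2 7-9 | P3 9-11 | P4 11-13 | P3 13-15 | P4 15-16 | P3 16-19 |
Completion: P1=1  P2=9  P3=19  P4=16
Turnaround (C−A): P1=1  P2=9  P3=19  P4=16
Turnaround = completion − arrival: P1=1, P2=9, P3=19, P4=16
Total turnaround = 1 + 9 + 19 + 16 = 45

45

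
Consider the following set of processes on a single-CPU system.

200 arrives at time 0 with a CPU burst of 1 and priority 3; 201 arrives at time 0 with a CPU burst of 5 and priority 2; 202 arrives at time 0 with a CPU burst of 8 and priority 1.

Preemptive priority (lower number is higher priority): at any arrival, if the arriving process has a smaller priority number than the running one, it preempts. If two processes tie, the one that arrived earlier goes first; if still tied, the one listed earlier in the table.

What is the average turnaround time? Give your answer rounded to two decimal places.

11.67

Gantt: | 202 0-8 | 201 8-13 | 200 13-14 |
Completion: 200=14  201=13  202=8
Turnaround (C−A): 200=14  201=13  202=8
Turnaround times: 200=14, 201=13, 202=8
Average turnaround = (14+13+8) / 3 = 35/3 = 11.67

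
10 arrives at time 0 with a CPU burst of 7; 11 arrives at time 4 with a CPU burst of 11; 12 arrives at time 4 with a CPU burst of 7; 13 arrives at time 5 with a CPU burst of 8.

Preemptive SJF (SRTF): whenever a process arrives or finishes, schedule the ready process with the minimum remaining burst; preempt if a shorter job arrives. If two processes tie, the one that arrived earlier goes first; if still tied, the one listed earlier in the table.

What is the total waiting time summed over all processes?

30

Schedule: | 10 0-7 | 12 7-14 | 13 14-22 | 11 22-33 |
Completion: 10=7  11=33  12=14  13=22
Waiting = turnaround − burst: 10=0, 11=18, 12=3, 13=9
Total waiting = 0 + 18 + 3 + 9 = 30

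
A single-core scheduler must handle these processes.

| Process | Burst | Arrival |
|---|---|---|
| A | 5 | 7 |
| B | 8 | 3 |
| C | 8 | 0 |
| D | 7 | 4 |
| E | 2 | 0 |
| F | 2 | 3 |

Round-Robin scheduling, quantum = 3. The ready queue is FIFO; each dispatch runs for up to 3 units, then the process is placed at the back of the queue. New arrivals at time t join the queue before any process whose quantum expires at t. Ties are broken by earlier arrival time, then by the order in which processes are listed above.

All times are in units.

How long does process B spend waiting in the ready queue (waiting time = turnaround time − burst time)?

20

Timeline: | C 0-3 | E 3-5 | B 5-8 | F 8-10 | C 10-13 | D 13-16 | A 16-19 | B 19-22 | C 22-24 | D 24-27 | A 27-29 | B 29-31 | D 31-32 |
Completion: A=29  B=31  C=24  D=32  E=5  F=10
Waiting(B) = turnaround − burst = 28 − 8 = 20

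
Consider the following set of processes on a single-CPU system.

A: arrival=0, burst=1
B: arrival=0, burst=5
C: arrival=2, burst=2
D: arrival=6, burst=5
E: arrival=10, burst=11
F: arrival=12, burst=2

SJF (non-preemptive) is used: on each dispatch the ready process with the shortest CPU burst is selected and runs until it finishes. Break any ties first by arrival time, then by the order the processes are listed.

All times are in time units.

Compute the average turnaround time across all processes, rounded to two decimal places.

Timeline: | A 0-1 | B 1-6 | C 6-8 | D 8-13 | F 13-15 | E 15-26 |
Completion: A=1  B=6  C=8  D=13  E=26  F=15
Turnaround times: A=1, B=6, C=6, D=7, E=16, F=3
Average turnaround = (1+6+6+7+16+3) / 6 = 39/6 = 6.50

6.50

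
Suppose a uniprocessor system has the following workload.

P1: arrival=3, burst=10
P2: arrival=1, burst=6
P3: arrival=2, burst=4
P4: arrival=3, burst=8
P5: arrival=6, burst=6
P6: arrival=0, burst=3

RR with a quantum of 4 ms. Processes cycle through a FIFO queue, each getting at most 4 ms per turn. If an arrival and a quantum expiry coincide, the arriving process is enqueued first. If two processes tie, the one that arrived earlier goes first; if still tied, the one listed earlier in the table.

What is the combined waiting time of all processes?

Gantt: | P6 0-3 | P2 3-7 | P3 7-11 | P1 11-15 | P4 15-19 | P5 19-23 | P2 23-25 | P1 25-29 | P4 29-33 | P5 33-35 | P1 35-37 |
Completion: P1=37  P2=25  P3=11  P4=33  P5=35  P6=3
Turnaround (C−A): P1=34  P2=24  P3=9  P4=30  P5=29  P6=3
Waiting = turnaround − burst: P1=24, P2=18, P3=5, P4=22, P5=23, P6=0
Total waiting = 24 + 18 + 5 + 22 + 23 + 0 = 92

92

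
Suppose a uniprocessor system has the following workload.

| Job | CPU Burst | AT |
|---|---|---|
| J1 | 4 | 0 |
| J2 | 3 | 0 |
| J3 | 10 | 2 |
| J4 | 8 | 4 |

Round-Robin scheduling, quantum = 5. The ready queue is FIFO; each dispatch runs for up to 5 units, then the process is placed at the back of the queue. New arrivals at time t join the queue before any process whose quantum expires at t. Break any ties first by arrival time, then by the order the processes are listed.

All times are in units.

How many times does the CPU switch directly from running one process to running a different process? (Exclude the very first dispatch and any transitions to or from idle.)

Gantt: | J1 0-4 | J2 4-7 | J3 7-12 | J4 12-17 | J3 17-22 | J4 22-25 |
Completion: J1=4  J2=7  J3=22  J4=25

5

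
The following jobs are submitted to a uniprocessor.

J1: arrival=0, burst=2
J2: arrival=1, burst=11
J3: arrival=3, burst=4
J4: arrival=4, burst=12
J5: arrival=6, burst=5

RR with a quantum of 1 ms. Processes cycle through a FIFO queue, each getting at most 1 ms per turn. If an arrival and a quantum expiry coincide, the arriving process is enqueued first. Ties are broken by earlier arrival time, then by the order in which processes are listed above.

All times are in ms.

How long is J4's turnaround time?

Gantt: | J1 0-1 | J2 1-2 | J1 2-3 | J2 3-4 | J3 4-5 | J4 5-6 | J2 6-7 | J3 7-8 | J5 8-9 | J4 9-10 | J2 10-11 | J3 11-12 | J5 12-13 | J4 13-14 | J2 14-15 | J3 15-16 | J5 16-17 | J4 17-18 | J2 18-19 | J5 19-20 | J4 20-21 | J2 21-22 | J5 22-23 | J4 23-24 | J2 24-25 | J4 25-26 | J2 26-27 | J4 27-28 | J2 28-29 | J4 29-30 | J2 30-31 | J4 31-34 |
Completion: J1=3  J2=31  J3=16  J4=34  J5=23
Turnaround (C−A): J1=3  J2=30  J3=13  J4=30  J5=17
Turnaround(J4) = completion − arrival = 34 − 4 = 30

30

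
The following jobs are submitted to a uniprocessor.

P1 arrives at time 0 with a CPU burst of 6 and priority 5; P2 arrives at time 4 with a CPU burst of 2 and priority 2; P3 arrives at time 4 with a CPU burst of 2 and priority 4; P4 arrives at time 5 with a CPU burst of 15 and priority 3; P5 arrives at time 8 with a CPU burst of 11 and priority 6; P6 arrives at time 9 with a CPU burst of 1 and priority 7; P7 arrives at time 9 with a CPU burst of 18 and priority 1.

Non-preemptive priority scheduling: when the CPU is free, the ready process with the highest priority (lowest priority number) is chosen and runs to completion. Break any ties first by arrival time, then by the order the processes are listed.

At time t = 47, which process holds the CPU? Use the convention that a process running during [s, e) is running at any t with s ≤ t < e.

P5

Timeline: | P1 0-6 | P2 6-8 | P4 8-23 | P7 23-41 | P3 41-43 | P5 43-54 | P6 54-55 |
Completion: P1=6  P2=8  P3=43  P4=23  P5=54  P6=55  P7=41
Turnaround (C−A): P1=6  P2=4  P3=39  P4=18  P5=46  P6=46  P7=32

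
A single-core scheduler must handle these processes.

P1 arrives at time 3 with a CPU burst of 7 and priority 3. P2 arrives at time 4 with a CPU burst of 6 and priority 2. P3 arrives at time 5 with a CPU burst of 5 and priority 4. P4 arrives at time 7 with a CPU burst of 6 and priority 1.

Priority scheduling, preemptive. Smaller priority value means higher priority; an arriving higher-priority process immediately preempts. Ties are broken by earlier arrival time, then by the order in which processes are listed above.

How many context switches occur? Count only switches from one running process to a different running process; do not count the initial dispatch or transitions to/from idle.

Gantt: | idle 0-3 | P1 3-4 | P2 4-7 | P4 7-13 | P2 13-16 | P1 16-22 | P3 22-27 |
Completion: P1=22  P2=16  P3=27  P4=13

5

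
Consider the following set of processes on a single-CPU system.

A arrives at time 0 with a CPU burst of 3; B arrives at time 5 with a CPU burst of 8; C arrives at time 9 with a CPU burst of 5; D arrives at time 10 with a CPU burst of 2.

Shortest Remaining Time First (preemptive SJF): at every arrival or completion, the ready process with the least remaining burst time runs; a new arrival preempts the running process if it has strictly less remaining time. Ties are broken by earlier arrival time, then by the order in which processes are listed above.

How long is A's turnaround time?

Gantt: | A 0-3 | idle 3-5 | B 5-10 | D 10-12 | B 12-15 | C 15-20 |
Completion: A=3  B=15  C=20  D=12
Turnaround (C−A): A=3  B=10  C=11  D=2
Turnaround(A) = completion − arrival = 3 − 0 = 3

3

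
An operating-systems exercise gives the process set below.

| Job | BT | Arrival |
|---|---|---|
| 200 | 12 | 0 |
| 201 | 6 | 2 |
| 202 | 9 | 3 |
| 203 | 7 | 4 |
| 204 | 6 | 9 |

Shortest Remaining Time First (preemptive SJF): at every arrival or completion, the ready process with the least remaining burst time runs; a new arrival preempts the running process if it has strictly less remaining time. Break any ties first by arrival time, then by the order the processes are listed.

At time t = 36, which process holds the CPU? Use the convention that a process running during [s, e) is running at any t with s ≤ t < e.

Schedule: | 200 0-2 | 201 2-8 | 203 8-15 | 204 15-21 | 202 21-30 | 200 30-40 |
Completion: 200=40  201=8  202=30  203=15  204=21
Turnaround (C−A): 200=40  201=6  202=27  203=11  204=12

200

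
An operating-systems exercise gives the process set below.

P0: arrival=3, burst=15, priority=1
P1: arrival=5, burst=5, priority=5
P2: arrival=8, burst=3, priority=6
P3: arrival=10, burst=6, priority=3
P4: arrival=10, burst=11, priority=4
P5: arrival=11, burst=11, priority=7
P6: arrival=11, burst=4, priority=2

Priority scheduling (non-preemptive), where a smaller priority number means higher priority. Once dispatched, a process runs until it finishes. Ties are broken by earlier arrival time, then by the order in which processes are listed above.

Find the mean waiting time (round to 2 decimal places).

20.43

Timeline: | idle 0-3 | P0 3-18 | P6 18-22 | P3 22-28 | P4 28-39 | P1 39-44 | P2 44-47 | P5 47-58 |
Completion: P0=18  P1=44  P2=47  P3=28  P4=39  P5=58  P6=22
Turnaround (C−A): P0=15  P1=39  P2=39  P3=18  P4=29  P5=47  P6=11
Waiting times: P0=0, P1=34, P2=36, P3=12, P4=18, P5=36, P6=7
Average waiting = (0+34+36+12+18+36+7) / 7 = 143/7 = 20.43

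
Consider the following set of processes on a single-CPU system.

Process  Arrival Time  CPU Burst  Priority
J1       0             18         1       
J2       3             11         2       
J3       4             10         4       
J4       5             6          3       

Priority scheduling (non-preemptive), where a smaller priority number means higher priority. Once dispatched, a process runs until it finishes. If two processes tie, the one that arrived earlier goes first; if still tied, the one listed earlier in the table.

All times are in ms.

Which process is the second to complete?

Gantt: | J1 0-18 | J2 18-29 | J4 29-35 | J3 35-45 |
Completion: J1=18  J2=29  J3=45  J4=35
Turnaround (C−A): J1=18  J2=26  J3=41  J4=30
Finish order: J1 → J2 → J4 → J3

J2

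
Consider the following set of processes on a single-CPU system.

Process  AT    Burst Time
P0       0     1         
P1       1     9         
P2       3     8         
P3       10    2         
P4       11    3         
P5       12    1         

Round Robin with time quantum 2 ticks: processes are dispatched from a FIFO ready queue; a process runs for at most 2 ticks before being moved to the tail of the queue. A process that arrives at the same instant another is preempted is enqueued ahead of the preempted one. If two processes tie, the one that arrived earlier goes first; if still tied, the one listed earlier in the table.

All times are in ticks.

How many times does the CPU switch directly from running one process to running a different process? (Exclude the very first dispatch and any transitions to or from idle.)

13

Timeline: | P0 0-1 | P1 1-3 | P2 3-5 | P1 5-7 | P2 7-9 | P1 9-11 | P2 11-13 | P3 13-15 | P4 15-17 | P1 17-19 | P5 19-20 | P2 20-22 | P4 22-23 | P1 23-24 |
Completion: P0=1  P1=24  P2=22  P3=15  P4=23  P5=20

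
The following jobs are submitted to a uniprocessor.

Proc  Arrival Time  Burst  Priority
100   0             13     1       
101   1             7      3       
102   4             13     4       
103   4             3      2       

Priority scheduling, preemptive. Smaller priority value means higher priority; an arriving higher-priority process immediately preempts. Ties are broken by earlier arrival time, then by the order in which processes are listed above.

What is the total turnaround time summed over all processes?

79

Timeline: | 100 0-13 | 103 13-16 | 101 16-23 | 102 23-36 |
Completion: 100=13  101=23  102=36  103=16
Turnaround (C−A): 100=13  101=22  102=32  103=12
Turnaround = completion − arrival: 100=13, 101=22, 102=32, 103=12
Total turnaround = 13 + 22 + 32 + 12 = 79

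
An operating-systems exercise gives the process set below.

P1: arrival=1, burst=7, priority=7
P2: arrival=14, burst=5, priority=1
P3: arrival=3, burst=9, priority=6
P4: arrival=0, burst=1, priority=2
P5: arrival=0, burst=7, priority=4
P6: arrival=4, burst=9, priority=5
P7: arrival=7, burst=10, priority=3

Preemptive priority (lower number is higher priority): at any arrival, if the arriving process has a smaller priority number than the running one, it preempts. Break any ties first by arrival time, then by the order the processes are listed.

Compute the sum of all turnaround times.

Timeline: | P4 0-1 | P5 1-7 | P7 7-14 | P2 14-19 | P7 19-22 | P5 22-23 | P6 23-32 | P3 32-41 | P1 41-48 |
Completion: P1=48  P2=19  P3=41  P4=1  P5=23  P6=32  P7=22
Turnaround (C−A): P1=47  P2=5  P3=38  P4=1  P5=23  P6=28  P7=15
Turnaround = completion − arrival: P1=47, P2=5, P3=38, P4=1, P5=23, P6=28, P7=15
Total turnaround = 47 + 5 + 38 + 1 + 23 + 28 + 15 = 157

157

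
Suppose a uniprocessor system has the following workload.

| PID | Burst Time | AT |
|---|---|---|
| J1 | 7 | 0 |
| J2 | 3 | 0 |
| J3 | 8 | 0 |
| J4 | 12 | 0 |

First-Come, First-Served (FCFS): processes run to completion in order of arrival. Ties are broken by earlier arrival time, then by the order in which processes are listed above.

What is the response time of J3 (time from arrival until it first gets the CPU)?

Gantt: | J1 0-7 | J2 7-10 | J3 10-18 | J4 18-30 |
Completion: J1=7  J2=10  J3=18  J4=30
Turnaround (C−A): J1=7  J2=10  J3=18  J4=30
Response(J3) = first start − arrival = 10 − 0 = 10

10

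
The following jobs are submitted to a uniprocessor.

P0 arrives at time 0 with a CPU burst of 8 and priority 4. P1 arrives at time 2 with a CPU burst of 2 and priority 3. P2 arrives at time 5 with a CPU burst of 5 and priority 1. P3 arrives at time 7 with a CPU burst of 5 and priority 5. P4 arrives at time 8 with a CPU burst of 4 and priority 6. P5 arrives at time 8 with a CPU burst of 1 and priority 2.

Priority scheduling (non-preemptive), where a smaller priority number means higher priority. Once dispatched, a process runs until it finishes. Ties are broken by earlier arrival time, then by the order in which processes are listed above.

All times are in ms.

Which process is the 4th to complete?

Timeline: | P0 0-8 | P2 8-13 | P5 13-14 | P1 14-16 | P3 16-21 | P4 21-25 |
Completion: P0=8  P1=16  P2=13  P3=21  P4=25  P5=14
Turnaround (C−A): P0=8  P1=14  P2=8  P3=14  P4=17  P5=6
Finish order: P0 → P2 → P5 → P1 → P3 → P4

P1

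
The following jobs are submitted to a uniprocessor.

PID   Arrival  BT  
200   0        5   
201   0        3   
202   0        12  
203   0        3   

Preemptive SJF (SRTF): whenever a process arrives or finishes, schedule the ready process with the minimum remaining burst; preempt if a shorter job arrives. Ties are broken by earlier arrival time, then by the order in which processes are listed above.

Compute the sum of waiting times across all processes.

Gantt: | 201 0-3 | 203 3-6 | 200 6-11 | 202 11-23 |
Completion: 200=11  201=3  202=23  203=6
Turnaround (C−A): 200=11  201=3  202=23  203=6
Waiting = turnaround − burst: 200=6, 201=0, 202=11, 203=3
Total waiting = 6 + 0 + 11 + 3 = 20

20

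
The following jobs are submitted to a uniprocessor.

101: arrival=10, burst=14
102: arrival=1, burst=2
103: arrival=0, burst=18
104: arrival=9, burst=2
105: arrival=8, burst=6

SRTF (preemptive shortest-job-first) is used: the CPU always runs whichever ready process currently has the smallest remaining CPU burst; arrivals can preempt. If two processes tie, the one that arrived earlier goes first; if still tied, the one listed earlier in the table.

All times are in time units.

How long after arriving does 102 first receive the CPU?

Timeline: | 103 0-1 | 102 1-3 | 103 3-8 | 105 8-9 | 104 9-11 | 105 11-16 | 103 16-28 | 101 28-42 |
Completion: 101=42  102=3  103=28  104=11  105=16
Turnaround (C−A): 101=32  102=2  103=28  104=2  105=8
Response(102) = first start − arrival = 1 − 1 = 0

0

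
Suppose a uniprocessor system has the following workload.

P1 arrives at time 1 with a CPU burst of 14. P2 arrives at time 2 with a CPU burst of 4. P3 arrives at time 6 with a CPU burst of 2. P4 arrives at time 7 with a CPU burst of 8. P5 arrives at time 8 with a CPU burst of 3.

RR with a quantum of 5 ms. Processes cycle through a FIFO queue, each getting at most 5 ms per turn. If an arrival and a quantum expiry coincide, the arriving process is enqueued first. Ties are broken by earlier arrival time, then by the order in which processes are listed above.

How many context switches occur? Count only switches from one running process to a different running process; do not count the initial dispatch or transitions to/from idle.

Schedule: | idle 0-1 | P1 1-6 | P2 6-10 | P3 10-12 | P1 12-17 | P4 17-22 | P5 22-25 | P1 25-29 | P4 29-32 |
Completion: P1=29  P2=10  P3=12  P4=32  P5=25

7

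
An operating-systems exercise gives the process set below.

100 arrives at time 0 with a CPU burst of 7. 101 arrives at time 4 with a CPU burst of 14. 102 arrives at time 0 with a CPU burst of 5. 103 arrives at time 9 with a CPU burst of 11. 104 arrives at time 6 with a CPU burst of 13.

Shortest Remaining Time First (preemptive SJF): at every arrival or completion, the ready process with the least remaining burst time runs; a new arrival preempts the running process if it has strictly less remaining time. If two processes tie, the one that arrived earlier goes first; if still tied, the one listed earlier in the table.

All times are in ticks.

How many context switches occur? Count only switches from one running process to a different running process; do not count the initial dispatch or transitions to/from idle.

4

Gantt: | 102 0-5 | 100 5-12 | 103 12-23 | 104 23-36 | 101 36-50 |
Completion: 100=12  101=50  102=5  103=23  104=36
Turnaround (C−A): 100=12  101=46  102=5  103=14  104=30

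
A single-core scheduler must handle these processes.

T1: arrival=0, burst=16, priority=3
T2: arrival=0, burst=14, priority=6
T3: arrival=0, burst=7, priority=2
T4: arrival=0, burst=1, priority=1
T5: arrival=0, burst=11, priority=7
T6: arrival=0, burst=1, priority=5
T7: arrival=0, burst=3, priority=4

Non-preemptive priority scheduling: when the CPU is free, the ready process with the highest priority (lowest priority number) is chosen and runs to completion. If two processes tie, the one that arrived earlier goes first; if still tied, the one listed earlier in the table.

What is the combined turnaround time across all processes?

183

Schedule: | T4 0-1 | T3 1-8 | T1 8-24 | T7 24-27 | T6 27-28 | T2 28-42 | T5 42-53 |
Completion: T1=24  T2=42  T3=8  T4=1  T5=53  T6=28  T7=27
Turnaround (C−A): T1=24  T2=42  T3=8  T4=1  T5=53  T6=28  T7=27
Turnaround = completion − arrival: T1=24, T2=42, T3=8, T4=1, T5=53, T6=28, T7=27
Total turnaround = 24 + 42 + 8 + 1 + 53 + 28 + 27 = 183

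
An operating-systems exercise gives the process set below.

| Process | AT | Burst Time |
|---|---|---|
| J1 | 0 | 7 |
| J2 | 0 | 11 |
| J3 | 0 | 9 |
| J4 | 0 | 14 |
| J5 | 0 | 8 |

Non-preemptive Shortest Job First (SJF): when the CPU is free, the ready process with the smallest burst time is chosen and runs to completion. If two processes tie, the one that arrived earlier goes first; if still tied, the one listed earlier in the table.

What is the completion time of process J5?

Schedule: | J1 0-7 | J5 7-15 | J3 15-24 | J2 24-35 | J4 35-49 |
Completion: J1=7  J2=35  J3=24  J4=49  J5=15

15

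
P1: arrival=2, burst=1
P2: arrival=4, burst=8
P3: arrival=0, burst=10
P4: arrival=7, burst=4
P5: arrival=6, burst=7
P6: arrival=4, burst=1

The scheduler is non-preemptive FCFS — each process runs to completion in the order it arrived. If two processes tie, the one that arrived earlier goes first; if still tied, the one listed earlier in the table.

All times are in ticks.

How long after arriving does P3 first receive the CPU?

Timeline: | P3 0-10 | P1 10-11 | P2 11-19 | P6 19-20 | P5 20-27 | P4 27-31 |
Completion: P1=11  P2=19  P3=10  P4=31  P5=27  P6=20
Turnaround (C−A): P1=9  P2=15  P3=10  P4=24  P5=21  P6=16
Response(P3) = first start − arrival = 0 − 0 = 0

0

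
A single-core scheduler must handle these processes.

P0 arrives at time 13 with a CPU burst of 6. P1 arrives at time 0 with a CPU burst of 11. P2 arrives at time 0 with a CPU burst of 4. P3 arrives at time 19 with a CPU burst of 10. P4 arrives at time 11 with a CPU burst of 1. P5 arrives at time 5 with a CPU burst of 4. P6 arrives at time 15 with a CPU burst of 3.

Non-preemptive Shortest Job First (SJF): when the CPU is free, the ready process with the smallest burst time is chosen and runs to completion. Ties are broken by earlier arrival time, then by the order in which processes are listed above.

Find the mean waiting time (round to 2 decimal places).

6.14

Timeline: | P2 0-4 | P1 4-15 | P4 15-16 | P6 16-19 | P5 19-23 | P0 23-29 | P3 29-39 |
Completion: P0=29  P1=15  P2=4  P3=39  P4=16  P5=23  P6=19
Waiting times: P0=10, P1=4, P2=0, P3=10, P4=4, P5=14, P6=1
Average waiting = (10+4+0+10+4+14+1) / 7 = 43/7 = 6.14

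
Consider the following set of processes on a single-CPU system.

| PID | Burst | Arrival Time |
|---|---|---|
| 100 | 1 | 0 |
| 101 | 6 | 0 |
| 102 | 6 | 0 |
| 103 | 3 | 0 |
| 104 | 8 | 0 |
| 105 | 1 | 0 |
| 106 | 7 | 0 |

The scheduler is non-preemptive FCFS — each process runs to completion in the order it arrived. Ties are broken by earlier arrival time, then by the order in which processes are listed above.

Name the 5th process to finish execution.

Timeline: | 100 0-1 | 101 1-7 | 102 7-13 | 103 13-16 | 104 16-24 | 105 24-25 | 106 25-32 |
Completion: 100=1  101=7  102=13  103=16  104=24  105=25  106=32
Turnaround (C−A): 100=1  101=7  102=13  103=16  104=24  105=25  106=32
Finish order: 100 → 101 → 102 → 103 → 104 → 105 → 106

104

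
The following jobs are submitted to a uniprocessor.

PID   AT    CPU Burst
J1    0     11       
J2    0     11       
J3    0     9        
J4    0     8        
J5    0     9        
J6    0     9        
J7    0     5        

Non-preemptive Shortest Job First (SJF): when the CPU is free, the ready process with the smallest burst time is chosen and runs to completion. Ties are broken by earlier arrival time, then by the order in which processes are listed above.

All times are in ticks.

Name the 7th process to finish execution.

J2

Gantt: | J7 0-5 | J4 5-13 | J3 13-22 | J5 22-31 | J6 31-40 | J1 40-51 | J2 51-62 |
Completion: J1=51  J2=62  J3=22  J4=13  J5=31  J6=40  J7=5
Turnaround (C−A): J1=51  J2=62  J3=22  J4=13  J5=31  J6=40  J7=5
Finish order: J7 → J4 → J3 → J5 → J6 → J1 → J2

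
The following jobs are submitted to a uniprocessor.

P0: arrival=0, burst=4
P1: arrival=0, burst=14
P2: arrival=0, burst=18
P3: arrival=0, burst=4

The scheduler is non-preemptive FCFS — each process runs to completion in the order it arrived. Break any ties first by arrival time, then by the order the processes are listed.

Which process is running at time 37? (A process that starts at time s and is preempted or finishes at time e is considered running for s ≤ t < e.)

P3

Gantt: | P0 0-4 | P1 4-18 | P2 18-36 | P3 36-40 |
Completion: P0=4  P1=18  P2=36  P3=40
Turnaround (C−A): P0=4  P1=18  P2=36  P3=40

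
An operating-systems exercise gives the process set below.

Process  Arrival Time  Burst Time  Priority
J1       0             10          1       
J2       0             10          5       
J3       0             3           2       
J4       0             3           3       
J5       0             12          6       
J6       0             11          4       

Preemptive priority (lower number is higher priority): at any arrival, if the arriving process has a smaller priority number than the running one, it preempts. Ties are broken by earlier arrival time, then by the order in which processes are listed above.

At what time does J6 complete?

27

Schedule: | J1 0-10 | J3 10-13 | J4 13-16 | J6 16-27 | J2 27-37 | J5 37-49 |
Completion: J1=10  J2=37  J3=13  J4=16  J5=49  J6=27
Turnaround (C−A): J1=10  J2=37  J3=13  J4=16  J5=49  J6=27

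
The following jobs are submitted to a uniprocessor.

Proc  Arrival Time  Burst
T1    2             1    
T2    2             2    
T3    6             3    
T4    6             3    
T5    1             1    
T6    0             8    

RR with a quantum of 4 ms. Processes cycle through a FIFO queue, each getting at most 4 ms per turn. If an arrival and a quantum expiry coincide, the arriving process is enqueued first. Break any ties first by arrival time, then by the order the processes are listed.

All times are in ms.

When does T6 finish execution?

Timeline: | T6 0-4 | T5 4-5 | T1 5-6 | T2 6-8 | T6 8-12 | T3 12-15 | T4 15-18 |
Completion: T1=6  T2=8  T3=15  T4=18  T5=5  T6=12

12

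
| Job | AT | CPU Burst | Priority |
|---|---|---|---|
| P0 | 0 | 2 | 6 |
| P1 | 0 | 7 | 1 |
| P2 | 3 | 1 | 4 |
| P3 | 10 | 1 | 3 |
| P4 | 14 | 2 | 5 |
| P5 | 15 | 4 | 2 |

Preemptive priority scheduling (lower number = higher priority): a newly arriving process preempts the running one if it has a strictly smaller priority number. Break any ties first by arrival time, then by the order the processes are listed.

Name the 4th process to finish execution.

P3

Schedule: | P1 0-7 | P2 7-8 | P0 8-10 | P3 10-11 | idle 11-14 | P4 14-15 | P5 15-19 | P4 19-20 |
Completion: P0=10  P1=7  P2=8  P3=11  P4=20  P5=19
Turnaround (C−A): P0=10  P1=7  P2=5  P3=1  P4=6  P5=4
Finish order: P1 → P2 → P0 → P3 → P5 → P4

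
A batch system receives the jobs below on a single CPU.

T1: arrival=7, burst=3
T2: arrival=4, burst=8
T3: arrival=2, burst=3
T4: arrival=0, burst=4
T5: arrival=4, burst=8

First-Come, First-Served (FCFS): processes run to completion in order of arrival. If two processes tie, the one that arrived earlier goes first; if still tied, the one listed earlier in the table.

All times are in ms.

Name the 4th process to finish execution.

T5

Timeline: | T4 0-4 | T3 4-7 | T2 7-15 | T5 15-23 | T1 23-26 |
Completion: T1=26  T2=15  T3=7  T4=4  T5=23
Turnaround (C−A): T1=19  T2=11  T3=5  T4=4  T5=19
Finish order: T4 → T3 → T2 → T5 → T1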